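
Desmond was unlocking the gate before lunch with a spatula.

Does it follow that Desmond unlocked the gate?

no

'was unlocking' is progressive; for an accomplishment like 'unlock the gate', it doesn't entail completion.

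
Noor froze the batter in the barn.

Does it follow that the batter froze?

'Noor froze the batter' is the causative; it entails the inchoative 'the batter froze'.

yes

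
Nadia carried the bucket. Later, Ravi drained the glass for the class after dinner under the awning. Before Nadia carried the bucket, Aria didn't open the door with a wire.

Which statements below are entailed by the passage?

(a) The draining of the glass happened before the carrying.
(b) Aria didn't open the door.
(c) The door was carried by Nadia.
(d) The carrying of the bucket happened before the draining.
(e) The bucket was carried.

(d), (e)

(a) Not entailed — the narrative places the carrying before the draining, not after.
(b) Not entailed — dropping 'with a wire' under negation is not valid — the original leaves open that Aria opened the door some other way.
(c) Not entailed — Nadia carried the bucket, not the door; the door belongs to the opening event.
(d) Entailed — the narrative places the carrying before the draining.
(e) Entailed — every conjunct here is already in the original carrying event.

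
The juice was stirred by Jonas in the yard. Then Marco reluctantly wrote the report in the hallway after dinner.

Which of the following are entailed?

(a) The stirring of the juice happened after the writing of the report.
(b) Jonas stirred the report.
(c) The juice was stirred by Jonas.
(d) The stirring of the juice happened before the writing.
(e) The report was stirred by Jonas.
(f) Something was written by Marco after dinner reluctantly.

(a) Not entailed — the narrative places the stirring before the writing, not after.
(b) Not entailed — Jonas stirred the juice, not the report; the report belongs to the writing event.
(c) Entailed — dropping 'in the yard' leaves a sub-description the original still satisfies.
(d) Entailed — the narrative places the stirring before the writing.
(e) Not entailed — Jonas stirred the juice, not the report; the report belongs to the writing event.
(f) Entailed — every conjunct here is already in the original writing event.

(c), (d), (f)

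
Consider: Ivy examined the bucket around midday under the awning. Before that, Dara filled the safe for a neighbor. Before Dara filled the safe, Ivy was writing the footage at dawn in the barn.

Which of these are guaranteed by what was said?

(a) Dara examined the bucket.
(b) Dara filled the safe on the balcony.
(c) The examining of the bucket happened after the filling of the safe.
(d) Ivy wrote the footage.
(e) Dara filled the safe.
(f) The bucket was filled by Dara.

(a) Not entailed — the passage has Ivy examining the bucket, not Dara.
(b) Not entailed — 'on the balcony' adds information not in the original event.
(c) Entailed — the narrative places the filling before the examining.
(d) Not entailed — 'was writing' is progressive on an accomplishment; it does not entail the completed 'wrote'.
(e) Entailed — every conjunct here is already in the original filling event.
(f) Not entailed — Dara filled the safe, not the bucket; the bucket belongs to the examining event.

(c), (e)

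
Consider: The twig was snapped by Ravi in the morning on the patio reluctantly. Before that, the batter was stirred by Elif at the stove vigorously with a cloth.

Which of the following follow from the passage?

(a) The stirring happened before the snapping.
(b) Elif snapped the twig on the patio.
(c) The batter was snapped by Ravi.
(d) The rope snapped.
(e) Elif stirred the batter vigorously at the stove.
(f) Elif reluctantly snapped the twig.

(a) Entailed — the narrative places the stirring before the snapping.
(b) Not entailed — the passage has Ravi snapping the twig, not Elif.
(c) Not entailed — Ravi snapped the twig, not the batter; the batter belongs to the stirring event.
(d) Not entailed — the twig is what snapped, not the rope.
(e) Entailed — every conjunct here is already in the original stirring event.
(f) Not entailed — the passage has Ravi snapping the twig, not Elif.

(a), (e)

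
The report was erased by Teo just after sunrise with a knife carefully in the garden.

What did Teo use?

'with a knife' marks the instrument of the erasing event.

a knife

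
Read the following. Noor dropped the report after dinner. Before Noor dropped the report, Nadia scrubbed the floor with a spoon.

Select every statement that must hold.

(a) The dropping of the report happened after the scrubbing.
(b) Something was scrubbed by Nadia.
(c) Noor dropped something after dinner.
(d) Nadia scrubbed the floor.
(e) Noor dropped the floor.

(a) Entailed — the narrative places the scrubbing before the dropping.
(b) Entailed — the original entails any weakening of itself; this just drops 'with a spoon' and generalizes the patient.
(c) Entailed — every conjunct here is already in the original dropping event.
(d) Entailed — this follows by dropping conjuncts from the scrubbing event's description.
(e) Not entailed — Noor dropped the report, not the floor; the floor belongs to the scrubbing event.

(a), (b), (c), (d)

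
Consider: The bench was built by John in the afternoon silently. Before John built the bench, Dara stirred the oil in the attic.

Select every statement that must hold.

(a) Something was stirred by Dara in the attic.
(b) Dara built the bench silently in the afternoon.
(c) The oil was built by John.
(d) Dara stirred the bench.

(a)

(a) Entailed — the original entails any weakening of itself; this just generalizes the patient.
(b) Not entailed — the passage has John building the bench, not Dara.
(c) Not entailed — John built the bench, not the oil; the oil belongs to the stirring event.
(d) Not entailed — Dara stirred the oil, not the bench; the bench belongs to the building event.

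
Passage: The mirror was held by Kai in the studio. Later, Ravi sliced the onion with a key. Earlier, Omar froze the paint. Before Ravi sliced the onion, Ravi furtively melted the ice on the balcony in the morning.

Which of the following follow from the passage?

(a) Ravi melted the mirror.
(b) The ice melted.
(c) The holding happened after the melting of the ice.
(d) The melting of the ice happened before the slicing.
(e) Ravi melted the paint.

(b), (d)

(a) Not entailed — Ravi melted the ice, not the mirror; the mirror belongs to the holding event.
(b) Entailed — 'Ravi melted the ice' is causative; it entails the inchoative 'the ice melted'.
(c) Not entailed — the narrative doesn't order the melting relative to the holding.
(d) Entailed — the narrative places the melting before the slicing.
(e) Not entailed — Ravi melted the ice, not the paint; the paint belongs to the freezing event.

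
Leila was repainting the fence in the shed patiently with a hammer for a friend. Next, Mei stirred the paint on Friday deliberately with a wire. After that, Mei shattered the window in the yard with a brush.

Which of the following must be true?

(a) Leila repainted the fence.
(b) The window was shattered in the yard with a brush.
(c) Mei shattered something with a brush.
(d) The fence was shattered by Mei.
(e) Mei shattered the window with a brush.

(b), (c), (e)

(a) Not entailed — 'was repainting' is progressive on an accomplishment; it does not entail the completed 'repainted'.
(b) Entailed — generalizing the agent leaves a sub-description the original still satisfies.
(c) Entailed — dropping 'in the yard' and generalizing the patient leaves a sub-description the original still satisfies.
(d) Not entailed — Mei shattered the window, not the fence; the fence belongs to the repainting event.
(e) Entailed — dropping 'in the yard' leaves a sub-description the original still satisfies.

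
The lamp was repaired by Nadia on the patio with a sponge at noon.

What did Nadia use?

a sponge

'with a sponge' marks the instrument of the repairing event.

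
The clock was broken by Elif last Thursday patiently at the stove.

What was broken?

'the clock' marks the patient of the breaking event.

the clock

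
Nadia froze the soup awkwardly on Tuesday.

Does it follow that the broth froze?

no

Nothing is said about any broth; only the soup is affected.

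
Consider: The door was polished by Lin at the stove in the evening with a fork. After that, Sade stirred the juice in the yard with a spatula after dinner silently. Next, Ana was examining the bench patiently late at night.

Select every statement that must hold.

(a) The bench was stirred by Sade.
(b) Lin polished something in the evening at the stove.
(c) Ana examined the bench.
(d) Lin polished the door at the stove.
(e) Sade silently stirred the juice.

(a) Not entailed — Sade stirred the juice, not the bench; the bench belongs to the examining event.
(b) Entailed — dropping 'with a fork' and generalizing the patient leaves a sub-description the original still satisfies.
(c) Entailed — 'examine' is an activity; 'was examining' entails that some examining happened, so 'examined' holds.
(d) Entailed — dropping 'with a fork', 'in the evening' leaves a sub-description the original still satisfies.
(e) Entailed — this follows by dropping conjuncts from the stirring event's description.

(b), (c), (d), (e)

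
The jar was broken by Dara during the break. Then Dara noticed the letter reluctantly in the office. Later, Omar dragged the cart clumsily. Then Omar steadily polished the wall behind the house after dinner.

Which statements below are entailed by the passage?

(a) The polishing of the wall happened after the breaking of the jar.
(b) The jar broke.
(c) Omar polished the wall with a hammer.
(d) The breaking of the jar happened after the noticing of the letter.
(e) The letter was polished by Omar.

(a) Entailed — the narrative places the breaking before the polishing.
(b) Entailed — 'Dara broke the jar' is causative; it entails the inchoative 'the jar broke'.
(c) Not entailed — 'with a hammer' adds information not in the original event.
(d) Not entailed — the narrative places the breaking before the noticing, not after.
(e) Not entailed — Omar polished the wall, not the letter; the letter belongs to the noticing event.

(a), (b)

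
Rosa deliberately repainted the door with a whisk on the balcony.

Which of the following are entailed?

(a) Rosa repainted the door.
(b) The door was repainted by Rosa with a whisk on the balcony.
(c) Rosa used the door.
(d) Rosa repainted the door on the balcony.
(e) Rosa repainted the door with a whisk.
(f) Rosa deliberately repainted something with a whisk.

(a), (b), (d), (e), (f)

(a) Entailed — the original entails any weakening of itself; this just drops 'with a whisk', 'on the balcony', 'deliberately'.
(b) Entailed — this follows by dropping conjuncts from the repainting event's description.
(c) Not entailed — the door is the patient, not an instrument — Rosa used a whisk.
(d) Entailed — dropping 'with a whisk', 'deliberately' leaves a sub-description the original still satisfies.
(e) Entailed — every conjunct here is already in the original repainting event.
(f) Entailed — dropping 'on the balcony' and generalizing the patient leaves a sub-description the original still satisfies.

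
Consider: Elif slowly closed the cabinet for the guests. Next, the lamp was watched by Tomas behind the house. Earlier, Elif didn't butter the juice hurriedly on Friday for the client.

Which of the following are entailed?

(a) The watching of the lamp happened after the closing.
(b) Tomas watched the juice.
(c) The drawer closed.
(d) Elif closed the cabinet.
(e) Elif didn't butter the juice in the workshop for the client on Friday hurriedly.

(a), (d), (e)

(a) Entailed — the narrative places the closing before the watching.
(b) Not entailed — Tomas watched the lamp, not the juice; the juice belongs to the buttering event.
(c) Not entailed — the cabinet is what closed, not the drawer.
(d) Entailed — every conjunct here is already in the original closing event.
(e) Entailed — under negation, adding a further restriction is entailed: if no such buttering event occurred, none occurred in the workshop either.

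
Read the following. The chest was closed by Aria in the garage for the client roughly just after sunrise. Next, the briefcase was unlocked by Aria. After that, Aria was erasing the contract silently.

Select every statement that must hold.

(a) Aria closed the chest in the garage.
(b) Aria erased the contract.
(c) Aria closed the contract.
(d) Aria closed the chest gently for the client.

(a) Entailed — every conjunct here is already in the original closing event.
(b) Not entailed — 'was erasing' is progressive on an accomplishment; it does not entail the completed 'erased'.
(c) Not entailed — Aria closed the chest, not the contract; the contract belongs to the erasing event.
(d) Not entailed — 'gently' adds a manner not in (and inconsistent with) the original.

(a)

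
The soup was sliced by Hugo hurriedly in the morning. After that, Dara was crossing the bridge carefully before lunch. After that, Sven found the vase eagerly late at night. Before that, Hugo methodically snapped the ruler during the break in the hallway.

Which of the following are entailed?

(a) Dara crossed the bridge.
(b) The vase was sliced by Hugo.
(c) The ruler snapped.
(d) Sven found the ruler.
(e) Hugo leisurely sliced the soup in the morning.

(c)

(a) Not entailed — 'was crossing' is progressive on an accomplishment; it does not entail the completed 'crossed'.
(b) Not entailed — Hugo sliced the soup, not the vase; the vase belongs to the finding event.
(c) Entailed — 'Hugo snapped the ruler' is causative; it entails the inchoative 'the ruler snapped'.
(d) Not entailed — Sven found the vase, not the ruler; the ruler belongs to the snapping event.
(e) Not entailed — 'leisurely' adds a manner not in (and inconsistent with) the original.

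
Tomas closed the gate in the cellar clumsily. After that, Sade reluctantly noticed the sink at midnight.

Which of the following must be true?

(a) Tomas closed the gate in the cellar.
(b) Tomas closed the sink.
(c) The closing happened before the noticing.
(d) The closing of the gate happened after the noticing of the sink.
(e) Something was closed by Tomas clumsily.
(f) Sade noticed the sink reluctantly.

(a), (c), (e), (f)

(a) Entailed — dropping 'clumsily' leaves a sub-description the original still satisfies.
(b) Not entailed — Tomas closed the gate, not the sink; the sink belongs to the noticing event.
(c) Entailed — the narrative places the closing before the noticing.
(d) Not entailed — the narrative places the closing before the noticing, not after.
(e) Entailed — dropping 'in the cellar' and generalizing the patient leaves a sub-description the original still satisfies.
(f) Entailed — the original entails any weakening of itself; this just drops 'at midnight'.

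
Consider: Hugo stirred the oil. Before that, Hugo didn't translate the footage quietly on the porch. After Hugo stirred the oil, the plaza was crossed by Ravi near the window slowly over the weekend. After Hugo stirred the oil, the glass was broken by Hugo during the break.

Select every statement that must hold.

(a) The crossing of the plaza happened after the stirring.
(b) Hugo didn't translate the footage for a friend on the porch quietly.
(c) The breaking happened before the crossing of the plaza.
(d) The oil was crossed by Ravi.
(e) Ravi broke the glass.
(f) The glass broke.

(a) Entailed — the narrative places the stirring before the crossing.
(b) Entailed — under negation, adding a further restriction is entailed: if no such translating event occurred, none occurred for a friend either.
(c) Not entailed — the narrative doesn't order the breaking relative to the crossing.
(d) Not entailed — Ravi crossed the plaza, not the oil; the oil belongs to the stirring event.
(e) Not entailed — the passage has Hugo breaking the glass, not Ravi.
(f) Entailed — 'Hugo broke the glass' is causative; it entails the inchoative 'the glass broke'.

(a), (b), (f)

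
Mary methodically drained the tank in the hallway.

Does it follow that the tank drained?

yes

'Mary drained the tank' is the causative; it entails the inchoative 'the tank drained'.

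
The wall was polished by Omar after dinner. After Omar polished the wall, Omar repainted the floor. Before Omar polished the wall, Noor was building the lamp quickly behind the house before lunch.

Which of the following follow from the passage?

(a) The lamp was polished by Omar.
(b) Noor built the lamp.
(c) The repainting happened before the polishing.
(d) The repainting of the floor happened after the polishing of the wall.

(d)

(a) Not entailed — Omar polished the wall, not the lamp; the lamp belongs to the building event.
(b) Not entailed — 'was building' is progressive on an accomplishment; it does not entail the completed 'built'.
(c) Not entailed — the narrative places the polishing before the repainting, not after.
(d) Entailed — the narrative places the polishing before the repainting.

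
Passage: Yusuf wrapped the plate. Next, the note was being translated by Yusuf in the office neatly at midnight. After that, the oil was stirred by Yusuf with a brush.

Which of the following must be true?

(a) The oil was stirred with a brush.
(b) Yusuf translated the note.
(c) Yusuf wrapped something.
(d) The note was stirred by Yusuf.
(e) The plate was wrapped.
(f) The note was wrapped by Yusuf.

(a), (c), (e)

(a) Entailed — this follows by dropping conjuncts from the stirring event's description.
(b) Not entailed — 'was translating' is progressive on an accomplishment; it does not entail the completed 'translated'.
(c) Entailed — generalizing the patient leaves a sub-description the original still satisfies.
(d) Not entailed — Yusuf stirred the oil, not the note; the note belongs to the translating event.
(e) Entailed — generalizing the agent leaves a sub-description the original still satisfies.
(f) Not entailed — Yusuf wrapped the plate, not the note; the note belongs to the translating event.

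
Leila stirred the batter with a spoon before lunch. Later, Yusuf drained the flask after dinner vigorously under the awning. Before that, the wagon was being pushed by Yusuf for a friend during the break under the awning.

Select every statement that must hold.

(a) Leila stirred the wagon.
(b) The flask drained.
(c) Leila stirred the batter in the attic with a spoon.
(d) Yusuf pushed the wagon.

(b), (d)

(a) Not entailed — Leila stirred the batter, not the wagon; the wagon belongs to the pushing event.
(b) Entailed — 'Yusuf drained the flask' is causative; it entails the inchoative 'the flask drained'.
(c) Not entailed — 'in the attic' adds information not in the original event.
(d) Entailed — 'push' is an activity; 'was pushing' entails that some pushing happened, so 'pushed' holds.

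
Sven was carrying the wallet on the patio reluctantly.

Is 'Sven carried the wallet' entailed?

yes

'carry' is atelic; if Sven was carrying the wallet, then Sven carried the wallet (for some time).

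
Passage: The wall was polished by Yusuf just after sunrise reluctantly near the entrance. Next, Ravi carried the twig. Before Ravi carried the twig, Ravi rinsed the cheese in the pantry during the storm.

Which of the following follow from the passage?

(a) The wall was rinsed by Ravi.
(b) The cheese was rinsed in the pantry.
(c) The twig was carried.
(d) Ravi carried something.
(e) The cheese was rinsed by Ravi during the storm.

(b), (c), (d), (e)

(a) Not entailed — Ravi rinsed the cheese, not the wall; the wall belongs to the polishing event.
(b) Entailed — every conjunct here is already in the original rinsing event.
(c) Entailed — every conjunct here is already in the original carrying event.
(d) Entailed — this follows by dropping conjuncts from the carrying event's description.
(e) Entailed — the original entails any weakening of itself; this just drops 'in the pantry'.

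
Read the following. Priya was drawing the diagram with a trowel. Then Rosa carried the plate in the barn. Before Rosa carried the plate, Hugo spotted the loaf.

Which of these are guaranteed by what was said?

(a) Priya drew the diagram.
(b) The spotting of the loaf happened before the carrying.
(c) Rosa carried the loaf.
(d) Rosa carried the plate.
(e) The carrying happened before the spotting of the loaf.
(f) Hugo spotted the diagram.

(b), (d)

(a) Not entailed — 'was drawing' is progressive on an accomplishment; it does not entail the completed 'drew'.
(b) Entailed — the narrative places the spotting before the carrying.
(c) Not entailed — Rosa carried the plate, not the loaf; the loaf belongs to the spotting event.
(d) Entailed — dropping 'in the barn' leaves a sub-description the original still satisfies.
(e) Not entailed — the narrative places the spotting before the carrying, not after.
(f) Not entailed — Hugo spotted the loaf, not the diagram; the diagram belongs to the drawing event.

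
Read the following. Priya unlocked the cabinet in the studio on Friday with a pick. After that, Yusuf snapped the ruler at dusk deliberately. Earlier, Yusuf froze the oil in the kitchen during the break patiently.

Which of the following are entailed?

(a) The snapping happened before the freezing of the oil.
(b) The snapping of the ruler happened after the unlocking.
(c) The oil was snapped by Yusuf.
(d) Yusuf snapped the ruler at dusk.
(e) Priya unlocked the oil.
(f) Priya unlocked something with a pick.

(b), (d), (f)

(a) Not entailed — the narrative places the freezing before the snapping, not after.
(b) Entailed — the narrative places the unlocking before the snapping.
(c) Not entailed — Yusuf snapped the ruler, not the oil; the oil belongs to the freezing event.
(d) Entailed — the original entails any weakening of itself; this just drops 'deliberately'.
(e) Not entailed — Priya unlocked the cabinet, not the oil; the oil belongs to the freezing event.
(f) Entailed — dropping 'in the studio', 'on Friday' and generalizing the patient leaves a sub-description the original still satisfies.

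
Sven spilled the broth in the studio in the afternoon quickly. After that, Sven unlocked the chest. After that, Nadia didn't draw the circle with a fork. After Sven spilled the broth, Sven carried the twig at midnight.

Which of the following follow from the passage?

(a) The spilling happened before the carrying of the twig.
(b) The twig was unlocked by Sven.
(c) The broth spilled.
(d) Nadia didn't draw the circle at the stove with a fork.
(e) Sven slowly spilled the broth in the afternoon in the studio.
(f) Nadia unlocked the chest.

(a), (c), (d)

(a) Entailed — the narrative places the spilling before the carrying.
(b) Not entailed — Sven unlocked the chest, not the twig; the twig belongs to the carrying event.
(c) Entailed — 'Sven spilled the broth' is causative; it entails the inchoative 'the broth spilled'.
(d) Entailed — under negation, adding a further restriction is entailed: if no such drawing event occurred, none occurred at the stove either.
(e) Not entailed — 'slowly' adds a manner not in (and inconsistent with) the original.
(f) Not entailed — the passage has Sven unlocking the chest, not Nadia.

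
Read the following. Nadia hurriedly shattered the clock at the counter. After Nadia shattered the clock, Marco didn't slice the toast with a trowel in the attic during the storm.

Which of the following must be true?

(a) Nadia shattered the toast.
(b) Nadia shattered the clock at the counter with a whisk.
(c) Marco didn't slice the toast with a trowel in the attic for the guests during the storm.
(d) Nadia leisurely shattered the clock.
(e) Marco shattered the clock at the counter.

(a) Not entailed — Nadia shattered the clock, not the toast; the toast belongs to the slicing event.
(b) Not entailed — 'with a whisk' adds information not in the original event.
(c) Entailed — under negation, adding a further restriction is entailed: if no such slicing event occurred, none occurred for the guests either.
(d) Not entailed — 'leisurely' adds a manner not in (and inconsistent with) the original.
(e) Not entailed — the passage has Nadia shattering the clock, not Marco.

(c)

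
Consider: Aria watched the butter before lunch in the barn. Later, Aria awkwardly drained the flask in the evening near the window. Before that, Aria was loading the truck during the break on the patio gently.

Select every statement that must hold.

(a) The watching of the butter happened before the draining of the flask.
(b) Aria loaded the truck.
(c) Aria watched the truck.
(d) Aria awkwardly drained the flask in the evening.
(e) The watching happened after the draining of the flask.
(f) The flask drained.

(a), (d), (f)

(a) Entailed — the narrative places the watching before the draining.
(b) Not entailed — 'was loading' is progressive on an accomplishment; it does not entail the completed 'loaded'.
(c) Not entailed — Aria watched the butter, not the truck; the truck belongs to the loading event.
(d) Entailed — the original entails any weakening of itself; this just drops 'near the window'.
(e) Not entailed — the narrative places the watching before the draining, not after.
(f) Entailed — 'Aria drained the flask' is causative; it entails the inchoative 'the flask drained'.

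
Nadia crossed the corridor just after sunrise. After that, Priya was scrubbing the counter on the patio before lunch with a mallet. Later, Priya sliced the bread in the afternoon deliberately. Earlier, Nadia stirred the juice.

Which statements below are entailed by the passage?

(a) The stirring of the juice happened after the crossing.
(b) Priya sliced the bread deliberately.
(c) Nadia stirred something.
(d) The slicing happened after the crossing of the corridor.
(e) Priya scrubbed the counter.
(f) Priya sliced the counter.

(b), (c), (d), (e)

(a) Not entailed — the narrative doesn't order the crossing relative to the stirring.
(b) Entailed — this follows by dropping conjuncts from the slicing event's description.
(c) Entailed — this follows by dropping conjuncts from the stirring event's description.
(d) Entailed — the narrative places the crossing before the slicing.
(e) Entailed — 'scrub' is an activity; 'was scrubbing' entails that some scrubbing happened, so 'scrubbed' holds.
(f) Not entailed — Priya sliced the bread, not the counter; the counter belongs to the scrubbing event.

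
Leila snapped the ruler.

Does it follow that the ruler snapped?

yes

'Leila snapped the ruler' is the causative; it entails the inchoative 'the ruler snapped'.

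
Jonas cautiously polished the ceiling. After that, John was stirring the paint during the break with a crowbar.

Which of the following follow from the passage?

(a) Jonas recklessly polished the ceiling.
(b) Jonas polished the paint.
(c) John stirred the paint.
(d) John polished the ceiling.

(c)

(a) Not entailed — 'recklessly' adds a manner not in (and inconsistent with) the original.
(b) Not entailed — Jonas polished the ceiling, not the paint; the paint belongs to the stirring event.
(c) Entailed — 'stir' is an activity; 'was stirring' entails that some stirring happened, so 'stirred' holds.
(d) Not entailed — the passage has Jonas polishing the ceiling, not John.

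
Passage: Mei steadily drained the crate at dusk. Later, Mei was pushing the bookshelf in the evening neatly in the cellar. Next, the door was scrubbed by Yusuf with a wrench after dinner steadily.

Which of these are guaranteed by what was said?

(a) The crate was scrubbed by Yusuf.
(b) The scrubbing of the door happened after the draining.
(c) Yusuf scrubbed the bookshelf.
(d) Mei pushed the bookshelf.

(b), (d)

(a) Not entailed — Yusuf scrubbed the door, not the crate; the crate belongs to the draining event.
(b) Entailed — the narrative places the draining before the scrubbing.
(c) Not entailed — Yusuf scrubbed the door, not the bookshelf; the bookshelf belongs to the pushing event.
(d) Entailed — 'push' is an activity; 'was pushing' entails that some pushing happened, so 'pushed' holds.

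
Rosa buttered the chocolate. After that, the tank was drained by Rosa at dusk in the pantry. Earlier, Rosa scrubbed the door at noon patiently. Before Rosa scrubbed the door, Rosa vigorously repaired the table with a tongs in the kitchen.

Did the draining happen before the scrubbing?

no

The narrative orders the scrubbing before the draining.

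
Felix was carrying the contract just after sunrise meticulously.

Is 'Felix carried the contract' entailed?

'carry' is atelic; if Felix was carrying the contract, then Felix carried the contract (for some time).

yes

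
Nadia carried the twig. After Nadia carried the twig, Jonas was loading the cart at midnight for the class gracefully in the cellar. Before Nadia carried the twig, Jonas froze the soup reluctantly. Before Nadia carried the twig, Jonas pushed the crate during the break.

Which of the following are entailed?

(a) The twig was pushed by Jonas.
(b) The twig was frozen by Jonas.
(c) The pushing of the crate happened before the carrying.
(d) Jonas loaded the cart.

(a) Not entailed — Jonas pushed the crate, not the twig; the twig belongs to the carrying event.
(b) Not entailed — Jonas froze the soup, not the twig; the twig belongs to the carrying event.
(c) Entailed — the narrative places the pushing before the carrying.
(d) Not entailed — 'was loading' is progressive on an accomplishment; it does not entail the completed 'loaded'.

(c)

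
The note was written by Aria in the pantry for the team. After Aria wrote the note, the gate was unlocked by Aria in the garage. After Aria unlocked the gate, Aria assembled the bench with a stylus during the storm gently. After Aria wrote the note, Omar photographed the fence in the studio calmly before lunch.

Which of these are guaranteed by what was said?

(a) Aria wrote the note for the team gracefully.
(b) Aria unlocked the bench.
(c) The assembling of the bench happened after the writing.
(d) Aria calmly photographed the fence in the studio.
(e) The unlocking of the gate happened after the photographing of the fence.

(a) Not entailed — 'gracefully' adds information not in the original event.
(b) Not entailed — Aria unlocked the gate, not the bench; the bench belongs to the assembling event.
(c) Entailed — the narrative places the writing before the assembling.
(d) Not entailed — the passage has Omar photographing the fence, not Aria.
(e) Not entailed — the narrative doesn't order the photographing relative to the unlocking.

(c)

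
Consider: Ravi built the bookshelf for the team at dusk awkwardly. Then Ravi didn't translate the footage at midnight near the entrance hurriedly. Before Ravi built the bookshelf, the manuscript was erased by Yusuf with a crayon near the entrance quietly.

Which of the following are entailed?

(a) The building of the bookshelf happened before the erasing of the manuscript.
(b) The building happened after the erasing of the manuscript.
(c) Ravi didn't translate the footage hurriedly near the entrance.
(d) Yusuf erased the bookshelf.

(b)

(a) Not entailed — the narrative places the erasing before the building, not after.
(b) Entailed — the narrative places the erasing before the building.
(c) Not entailed — dropping 'at midnight' under negation is not valid — the original leaves open that Ravi translated the footage some other way.
(d) Not entailed — Yusuf erased the manuscript, not the bookshelf; the bookshelf belongs to the building event.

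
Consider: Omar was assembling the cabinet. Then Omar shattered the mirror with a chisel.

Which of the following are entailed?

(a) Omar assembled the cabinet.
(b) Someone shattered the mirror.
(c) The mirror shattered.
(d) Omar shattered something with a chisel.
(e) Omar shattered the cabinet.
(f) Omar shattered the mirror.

(a) Not entailed — 'was assembling' is progressive on an accomplishment; it does not entail the completed 'assembled'.
(b) Entailed — this follows by dropping conjuncts from the shattering event's description.
(c) Entailed — 'Omar shattered the mirror' is causative; it entails the inchoative 'the mirror shattered'.
(d) Entailed — every conjunct here is already in the original shattering event.
(e) Not entailed — Omar shattered the mirror, not the cabinet; the cabinet belongs to the assembling event.
(f) Entailed — dropping 'with a chisel' leaves a sub-description the original still satisfies.

(b), (c), (d), (f)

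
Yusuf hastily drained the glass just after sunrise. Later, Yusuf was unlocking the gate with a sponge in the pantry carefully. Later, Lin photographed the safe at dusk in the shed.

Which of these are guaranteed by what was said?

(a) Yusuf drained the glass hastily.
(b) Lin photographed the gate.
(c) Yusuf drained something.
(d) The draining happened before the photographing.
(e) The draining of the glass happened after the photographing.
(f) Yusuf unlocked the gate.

(a) Entailed — dropping 'just after sunrise' leaves a sub-description the original still satisfies.
(b) Not entailed — Lin photographed the safe, not the gate; the gate belongs to the unlocking event.
(c) Entailed — every conjunct here is already in the original draining event.
(d) Entailed — the narrative places the draining before the photographing.
(e) Not entailed — the narrative places the draining before the photographing, not after.
(f) Not entailed — 'was unlocking' is progressive on an accomplishment; it does not entail the completed 'unlocked'.

(a), (c), (d)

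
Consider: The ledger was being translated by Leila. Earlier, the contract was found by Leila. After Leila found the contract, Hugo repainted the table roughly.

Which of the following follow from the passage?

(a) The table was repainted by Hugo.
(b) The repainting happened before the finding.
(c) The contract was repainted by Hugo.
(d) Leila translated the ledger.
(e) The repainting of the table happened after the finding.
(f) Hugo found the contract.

(a) Entailed — dropping 'roughly' leaves a sub-description the original still satisfies.
(b) Not entailed — the narrative places the finding before the repainting, not after.
(c) Not entailed — Hugo repainted the table, not the contract; the contract belongs to the finding event.
(d) Not entailed — 'was translating' is progressive on an accomplishment; it does not entail the completed 'translated'.
(e) Entailed — the narrative places the finding before the repainting.
(f) Not entailed — the passage has Leila finding the contract, not Hugo.

(a), (e)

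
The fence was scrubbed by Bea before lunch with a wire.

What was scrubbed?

the fence

'the fence' marks the patient of the scrubbing event.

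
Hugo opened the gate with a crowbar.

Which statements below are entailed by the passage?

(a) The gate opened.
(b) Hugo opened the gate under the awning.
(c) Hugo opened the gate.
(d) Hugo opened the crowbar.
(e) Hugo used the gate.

(a), (c)

(a) Entailed — 'Hugo opened the gate' is causative; it entails the inchoative 'the gate opened'.
(b) Not entailed — 'under the awning' adds information not in the original event.
(c) Entailed — the original entails any weakening of itself; this just drops 'with a crowbar'.
(d) Not entailed — the crowbar is the instrument, not what was opened.
(e) Not entailed — the gate is the patient, not an instrument — Hugo used a crowbar.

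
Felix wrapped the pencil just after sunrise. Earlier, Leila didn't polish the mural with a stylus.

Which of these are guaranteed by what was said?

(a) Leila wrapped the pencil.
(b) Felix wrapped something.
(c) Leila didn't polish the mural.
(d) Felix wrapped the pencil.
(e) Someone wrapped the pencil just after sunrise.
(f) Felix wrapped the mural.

(a) Not entailed — the passage has Felix wrapping the pencil, not Leila.
(b) Entailed — every conjunct here is already in the original wrapping event.
(c) Not entailed — dropping 'with a stylus' under negation is not valid — the original leaves open that Leila polished the mural some other way.
(d) Entailed — this follows by dropping conjuncts from the wrapping event's description.
(e) Entailed — this follows by dropping conjuncts from the wrapping event's description.
(f) Not entailed — Felix wrapped the pencil, not the mural; the mural belongs to the polishing event.

(b), (d), (e)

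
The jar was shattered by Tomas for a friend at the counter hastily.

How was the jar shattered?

'hastily' marks the manner of the shattering event.

hastily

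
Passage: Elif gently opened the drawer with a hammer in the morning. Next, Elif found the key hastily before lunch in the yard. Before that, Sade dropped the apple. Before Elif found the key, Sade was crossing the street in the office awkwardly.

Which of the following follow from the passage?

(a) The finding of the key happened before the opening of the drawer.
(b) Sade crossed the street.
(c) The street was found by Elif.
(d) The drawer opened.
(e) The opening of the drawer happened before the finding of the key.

(d), (e)

(a) Not entailed — the narrative places the opening before the finding, not after.
(b) Not entailed — 'was crossing' is progressive on an accomplishment; it does not entail the completed 'crossed'.
(c) Not entailed — Elif found the key, not the street; the street belongs to the crossing event.
(d) Entailed — 'Elif opened the drawer' is causative; it entails the inchoative 'the drawer opened'.
(e) Entailed — the narrative places the opening before the finding.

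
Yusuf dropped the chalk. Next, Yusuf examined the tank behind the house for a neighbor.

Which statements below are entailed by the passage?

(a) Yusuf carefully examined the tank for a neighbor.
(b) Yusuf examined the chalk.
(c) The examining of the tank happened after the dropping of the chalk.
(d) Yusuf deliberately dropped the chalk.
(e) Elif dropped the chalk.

(a) Not entailed — 'carefully' adds information not in the original event.
(b) Not entailed — Yusuf examined the tank, not the chalk; the chalk belongs to the dropping event.
(c) Entailed — the narrative places the dropping before the examining.
(d) Not entailed — 'deliberately' adds information not in the original event.
(e) Not entailed — the passage has Yusuf dropping the chalk, not Elif.

(c)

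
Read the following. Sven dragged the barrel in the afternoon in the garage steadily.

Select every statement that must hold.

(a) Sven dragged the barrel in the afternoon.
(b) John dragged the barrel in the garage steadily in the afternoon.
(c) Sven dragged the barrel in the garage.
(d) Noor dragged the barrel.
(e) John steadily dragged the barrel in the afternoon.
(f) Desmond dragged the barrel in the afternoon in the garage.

(a), (c)

(a) Entailed — every conjunct here is already in the original dragging event.
(b) Not entailed — the passage has Sven dragging the barrel, not John.
(c) Entailed — this follows by dropping conjuncts from the dragging event's description.
(d) Not entailed — the passage has Sven dragging the barrel, not Noor.
(e) Not entailed — the passage has Sven dragging the barrel, not John.
(f) Not entailed — the passage has Sven dragging the barrel, not Desmond.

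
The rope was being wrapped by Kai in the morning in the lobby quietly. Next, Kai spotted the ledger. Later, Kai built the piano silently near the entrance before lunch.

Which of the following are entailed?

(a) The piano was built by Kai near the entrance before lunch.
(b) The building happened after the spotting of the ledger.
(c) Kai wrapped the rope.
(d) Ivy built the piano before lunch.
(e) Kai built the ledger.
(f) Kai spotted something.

(a) Entailed — dropping 'silently' leaves a sub-description the original still satisfies.
(b) Entailed — the narrative places the spotting before the building.
(c) Not entailed — 'was wrapping' is progressive on an accomplishment; it does not entail the completed 'wrapped'.
(d) Not entailed — the passage has Kai building the piano, not Ivy.
(e) Not entailed — Kai built the piano, not the ledger; the ledger belongs to the spotting event.
(f) Entailed — generalizing the patient leaves a sub-description the original still satisfies.

(a), (b), (f)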